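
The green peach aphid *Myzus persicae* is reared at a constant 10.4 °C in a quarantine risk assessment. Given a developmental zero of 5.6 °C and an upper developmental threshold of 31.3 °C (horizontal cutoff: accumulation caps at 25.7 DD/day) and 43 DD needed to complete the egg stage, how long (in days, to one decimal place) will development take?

Daily accumulation = 10.4 − 5.6 = 4.8 DD/day.
Duration = 43 / 4.8 = 8.958 ≈ 9.0 days.

9.0 days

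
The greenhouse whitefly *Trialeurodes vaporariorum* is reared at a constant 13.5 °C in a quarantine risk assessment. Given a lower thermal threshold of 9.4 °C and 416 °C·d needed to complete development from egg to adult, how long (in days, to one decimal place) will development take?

101.5 days

Daily accumulation = 13.5 − 9.4 = 4.1 DD/day.
Duration = 416 / 4.1 = 101.463 ≈ 101.5 days.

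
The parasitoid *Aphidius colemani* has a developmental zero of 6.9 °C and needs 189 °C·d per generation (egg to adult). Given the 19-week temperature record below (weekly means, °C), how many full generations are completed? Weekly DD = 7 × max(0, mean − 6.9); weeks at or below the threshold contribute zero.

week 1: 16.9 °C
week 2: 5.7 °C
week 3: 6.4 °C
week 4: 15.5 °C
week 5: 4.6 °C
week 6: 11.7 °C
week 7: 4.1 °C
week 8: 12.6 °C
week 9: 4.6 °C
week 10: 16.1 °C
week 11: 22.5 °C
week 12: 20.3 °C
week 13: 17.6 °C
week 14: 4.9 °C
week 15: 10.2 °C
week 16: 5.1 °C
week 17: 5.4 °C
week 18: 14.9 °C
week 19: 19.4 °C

3 generations

Weekly DD (7 × max(0, T̄ − 6.9)): 70.0, 0.0, 0.0, 60.2, 0.0, 33.6, 0.0, 39.9, 0.0, 64.4, 109.2, 93.8, 74.9, 0.0, 23.1, 0.0, 0.0, 56.0, 87.5.
Season total = 712.6 DD.
Complete generations = ⌊712.6 / 189⌋ = 3.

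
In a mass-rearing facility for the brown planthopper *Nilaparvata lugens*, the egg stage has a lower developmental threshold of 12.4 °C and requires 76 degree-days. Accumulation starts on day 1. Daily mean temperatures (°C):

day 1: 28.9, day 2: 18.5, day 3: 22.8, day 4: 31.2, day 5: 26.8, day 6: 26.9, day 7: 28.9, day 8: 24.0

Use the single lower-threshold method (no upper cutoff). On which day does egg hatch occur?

day 6

Daily DD above 12.4 °C: 16.5, 6.1, 10.4, 18.8, 14.4, 14.5, 16.5, 11.6.
Cumulative: 16.5, 22.6, 33.0, 51.8, 66.2, 80.7, 97.2, 108.8.
The total first reaches 76 DD on day 6.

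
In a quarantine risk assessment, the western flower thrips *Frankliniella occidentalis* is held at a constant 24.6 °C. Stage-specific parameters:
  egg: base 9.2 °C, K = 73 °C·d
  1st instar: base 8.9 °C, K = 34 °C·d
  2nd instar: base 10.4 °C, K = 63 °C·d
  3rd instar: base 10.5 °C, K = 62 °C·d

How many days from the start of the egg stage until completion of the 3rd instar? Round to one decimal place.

egg: 73 / (24.6 − 9.2) = 73 / 15.4 = 4.740 d.
1st instar: 34 / (24.6 − 8.9) = 34 / 15.7 = 2.166 d.
2nd instar: 63 / (24.6 − 10.4) = 63 / 14.2 = 4.437 d.
3rd instar: 62 / (24.6 − 10.5) = 62 / 14.1 = 4.397 d.
Sum = 15.740 ≈ 15.7 days.

15.7 days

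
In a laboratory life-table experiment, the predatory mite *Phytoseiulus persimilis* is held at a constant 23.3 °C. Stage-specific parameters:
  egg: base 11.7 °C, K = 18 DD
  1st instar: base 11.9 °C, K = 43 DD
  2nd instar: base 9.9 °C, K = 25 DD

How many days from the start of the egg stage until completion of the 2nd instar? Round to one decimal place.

egg: 18 / (23.3 − 11.7) = 18 / 11.6 = 1.552 d.
1st instar: 43 / (23.3 − 11.9) = 43 / 11.4 = 3.772 d.
2nd instar: 25 / (23.3 − 9.9) = 25 / 13.4 = 1.866 d.
Sum = 7.189 ≈ 7.2 days.

7.2 days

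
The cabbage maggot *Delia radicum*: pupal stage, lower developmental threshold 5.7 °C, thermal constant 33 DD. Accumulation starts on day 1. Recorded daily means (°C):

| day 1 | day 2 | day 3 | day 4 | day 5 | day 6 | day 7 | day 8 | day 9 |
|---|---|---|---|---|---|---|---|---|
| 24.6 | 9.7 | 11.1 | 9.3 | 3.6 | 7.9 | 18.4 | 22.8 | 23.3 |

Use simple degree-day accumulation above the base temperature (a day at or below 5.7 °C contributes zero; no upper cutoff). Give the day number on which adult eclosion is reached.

Daily DD above 5.7 °C: 18.9, 4.0, 5.4, 3.6, 0.0, 2.2, 12.7, 17.1, 17.6.
Cumulative: 18.9, 22.9, 28.3, 31.9, 31.9, 34.1, 46.8, 63.9, 81.5.
The total first reaches 33 DD on day 6.

day 6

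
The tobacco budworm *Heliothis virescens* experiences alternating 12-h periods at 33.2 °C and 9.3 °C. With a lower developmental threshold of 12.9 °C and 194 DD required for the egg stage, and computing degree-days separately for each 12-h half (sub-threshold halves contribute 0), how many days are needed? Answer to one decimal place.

Day half: max(0, 33.2 − 12.9) × 0.5 = 20.3 × 0.5 = 10.15 DD.
Night half: max(0, 9.3 − 12.9) × 0.5 = 0.0 × 0.5 = 0.00 DD.
Per 24 h: 10.15 DD/day.
Duration = 194 / 10.15 = 19.113 ≈ 19.1 days.

19.1 days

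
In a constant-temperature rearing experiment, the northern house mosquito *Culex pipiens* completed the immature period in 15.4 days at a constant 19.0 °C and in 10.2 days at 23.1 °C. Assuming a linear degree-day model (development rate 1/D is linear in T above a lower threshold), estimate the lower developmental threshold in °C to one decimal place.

Equal thermal constants: D₁(T₁ − T_b) = D₂(T₂ − T_b).
15.4·(19.0 − T_b) = 10.2·(23.1 − T_b)
T_b = (15.4·19.0 − 10.2·23.1) / (15.4 − 10.2) = 56.98 / 5.2 = 10.958 °C ≈ 11.0 °C.

11.0 °C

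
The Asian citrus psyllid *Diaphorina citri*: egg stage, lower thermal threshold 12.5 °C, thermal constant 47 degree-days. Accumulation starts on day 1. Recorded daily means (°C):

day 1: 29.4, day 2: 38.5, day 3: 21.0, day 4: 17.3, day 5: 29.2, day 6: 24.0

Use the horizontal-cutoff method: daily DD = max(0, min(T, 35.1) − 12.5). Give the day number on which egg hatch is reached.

Daily DD above 12.5 °C (capped at 22.6): 16.9, 22.6, 8.5, 4.8, 16.7, 11.5.
Cumulative: 16.9, 39.5, 48.0, 52.8, 69.5, 81.0.
The total first reaches 47 DD on day 3.

day 3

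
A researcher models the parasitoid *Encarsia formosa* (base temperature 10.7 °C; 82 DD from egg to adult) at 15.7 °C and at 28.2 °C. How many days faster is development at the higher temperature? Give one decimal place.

At 15.7 °C: 82 / (15.7 − 10.7) = 82 / 5.0 = 16.400 d.
At 28.2 °C: 82 / (28.2 − 10.7) = 82 / 17.5 = 4.686 d.
Difference = |16.400 − 4.686| = 11.714 ≈ 11.7 days.

11.7 days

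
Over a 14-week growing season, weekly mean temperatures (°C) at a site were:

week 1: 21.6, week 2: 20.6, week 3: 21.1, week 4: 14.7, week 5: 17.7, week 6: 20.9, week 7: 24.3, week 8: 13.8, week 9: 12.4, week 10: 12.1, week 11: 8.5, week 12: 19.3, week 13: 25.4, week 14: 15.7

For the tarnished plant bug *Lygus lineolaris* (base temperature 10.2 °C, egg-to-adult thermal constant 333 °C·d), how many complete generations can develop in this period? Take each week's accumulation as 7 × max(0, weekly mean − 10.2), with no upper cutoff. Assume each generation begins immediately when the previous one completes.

Weekly DD (7 × max(0, T̄ − 10.2)): 79.8, 72.8, 76.3, 31.5, 52.5, 74.9, 98.7, 25.2, 15.4, 13.3, 0.0, 63.7, 106.4, 38.5.
Season total = 749.0 DD.
Complete generations = ⌊749.0 / 333⌋ = 2.

2 generations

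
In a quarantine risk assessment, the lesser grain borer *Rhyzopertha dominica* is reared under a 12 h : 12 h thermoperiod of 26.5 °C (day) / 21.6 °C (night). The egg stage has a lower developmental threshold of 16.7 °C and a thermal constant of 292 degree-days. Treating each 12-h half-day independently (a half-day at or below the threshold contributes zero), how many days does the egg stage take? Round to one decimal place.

39.7 days

Day half: max(0, 26.5 − 16.7) × 0.5 = 9.8 × 0.5 = 4.90 DD.
Night half: max(0, 21.6 − 16.7) × 0.5 = 4.9 × 0.5 = 2.45 DD.
Per 24 h: 7.35 DD/day.
Duration = 292 / 7.35 = 39.728 ≈ 39.7 days.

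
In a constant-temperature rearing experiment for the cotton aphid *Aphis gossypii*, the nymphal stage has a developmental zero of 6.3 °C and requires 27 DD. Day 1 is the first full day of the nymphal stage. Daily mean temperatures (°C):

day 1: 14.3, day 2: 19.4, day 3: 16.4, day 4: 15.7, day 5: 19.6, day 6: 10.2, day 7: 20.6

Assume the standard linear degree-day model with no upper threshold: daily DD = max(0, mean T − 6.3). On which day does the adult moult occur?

day 3

Daily DD above 6.3 °C: 8.0, 13.1, 10.1, 9.4, 13.3, 3.9, 14.3.
Cumulative: 8.0, 21.1, 31.2, 40.6, 53.9, 57.8, 72.1.
The total first reaches 27 DD on day 3.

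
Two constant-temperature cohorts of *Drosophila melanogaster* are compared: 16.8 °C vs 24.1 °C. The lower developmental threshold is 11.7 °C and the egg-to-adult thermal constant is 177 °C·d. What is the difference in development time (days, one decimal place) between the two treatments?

20.4 days

At 16.8 °C: 177 / (16.8 − 11.7) = 177 / 5.1 = 34.706 d.
At 24.1 °C: 177 / (24.1 − 11.7) = 177 / 12.4 = 14.274 d.
Difference = |34.706 − 14.274| = 20.432 ≈ 20.4 days.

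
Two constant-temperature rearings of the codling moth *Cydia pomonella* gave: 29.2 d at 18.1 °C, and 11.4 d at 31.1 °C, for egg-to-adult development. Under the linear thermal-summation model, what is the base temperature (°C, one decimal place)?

Under the model K = D·(T − T_b), so D₁·(T₁ − T_b) = D₂·(T₂ − T_b).
29.2·(18.1 − T_b) = 11.4·(31.1 − T_b)
T_b = (29.2·18.1 − 11.4·31.1) / (29.2 − 11.4) = 173.98 / 17.8 = 9.774 °C ≈ 9.8 °C.

9.8 °C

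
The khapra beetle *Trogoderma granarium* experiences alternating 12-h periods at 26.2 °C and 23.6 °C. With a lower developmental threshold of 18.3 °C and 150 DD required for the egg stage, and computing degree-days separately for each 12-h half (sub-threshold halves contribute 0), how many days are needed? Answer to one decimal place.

22.7 days

Day half: max(0, 26.2 − 18.3) × 0.5 = 7.9 × 0.5 = 3.95 DD.
Night half: max(0, 23.6 − 18.3) × 0.5 = 5.3 × 0.5 = 2.65 DD.
Per 24 h: 6.60 DD/day.
Duration = 150 / 6.60 = 22.727 ≈ 22.7 days.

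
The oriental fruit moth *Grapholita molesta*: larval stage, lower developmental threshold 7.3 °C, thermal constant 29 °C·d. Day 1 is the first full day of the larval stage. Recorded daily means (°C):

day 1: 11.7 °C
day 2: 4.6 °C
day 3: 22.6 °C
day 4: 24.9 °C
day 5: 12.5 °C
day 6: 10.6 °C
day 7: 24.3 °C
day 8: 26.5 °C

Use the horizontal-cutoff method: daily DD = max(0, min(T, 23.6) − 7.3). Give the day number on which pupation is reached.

Daily DD above 7.3 °C (capped at 16.3): 4.4, 0.0, 15.3, 16.3, 5.2, 3.3, 16.3, 16.3.
Cumulative: 4.4, 4.4, 19.7, 36.0, 41.2, 44.5, 60.8, 77.1.
The total first reaches 29 DD on day 4.

day 4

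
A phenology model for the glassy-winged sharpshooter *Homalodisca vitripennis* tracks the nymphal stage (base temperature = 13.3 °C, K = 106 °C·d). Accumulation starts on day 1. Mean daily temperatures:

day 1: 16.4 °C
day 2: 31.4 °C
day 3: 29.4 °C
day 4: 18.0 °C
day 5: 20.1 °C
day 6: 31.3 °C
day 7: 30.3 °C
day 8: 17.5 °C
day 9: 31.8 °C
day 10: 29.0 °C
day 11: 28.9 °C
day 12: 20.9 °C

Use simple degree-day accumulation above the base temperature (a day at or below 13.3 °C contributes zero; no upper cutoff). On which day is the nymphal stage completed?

day 9

Daily DD above 13.3 °C: 3.1, 18.1, 16.1, 4.7, 6.8, 18.0, 17.0, 4.2, 18.5, 15.7, 15.6, 7.6.
Cumulative: 3.1, 21.2, 37.3, 42.0, 48.8, 66.8, 83.8, 88.0, 106.5, 122.2, 137.8, 145.4.
The total first reaches 106 DD on day 9.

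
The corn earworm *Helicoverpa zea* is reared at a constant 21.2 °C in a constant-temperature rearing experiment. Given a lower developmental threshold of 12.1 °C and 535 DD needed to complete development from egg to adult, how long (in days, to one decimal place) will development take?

Daily accumulation = 21.2 − 12.1 = 9.1 DD/day.
Duration = 535 / 9.1 = 58.791 ≈ 58.8 days.

58.8 days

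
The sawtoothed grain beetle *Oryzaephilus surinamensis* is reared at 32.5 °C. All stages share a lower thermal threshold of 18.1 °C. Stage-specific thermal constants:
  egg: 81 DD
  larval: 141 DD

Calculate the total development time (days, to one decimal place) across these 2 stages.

15.4 days

Daily accumulation at 32.5 °C = 32.5 − 18.1 = 14.4 DD/day.
Total K = 81 + 141 = 222 DD.
Total duration = 222 / 14.4 = 15.417 ≈ 15.4 days.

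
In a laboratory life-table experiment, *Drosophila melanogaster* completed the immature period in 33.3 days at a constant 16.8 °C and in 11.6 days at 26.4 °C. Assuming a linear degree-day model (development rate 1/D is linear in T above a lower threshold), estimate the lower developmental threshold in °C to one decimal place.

Linear rate model ⇒ the product D·(T − T_b) is constant across temperatures.
33.3·(16.8 − T_b) = 11.6·(26.4 − T_b)
T_b = (33.3·16.8 − 11.6·26.4) / (33.3 − 11.6) = 253.20 / 21.7 = 11.668 °C ≈ 11.7 °C.

11.7 °C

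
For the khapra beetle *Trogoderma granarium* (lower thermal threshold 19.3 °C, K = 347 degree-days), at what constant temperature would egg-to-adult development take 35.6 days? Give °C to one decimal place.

29.0 °C

Required daily accumulation = 347 / 35.6 = 9.747 DD/day.
T = T_base + 9.747 = 19.3 + 9.747 = 29.047 ≈ 29.0 °C.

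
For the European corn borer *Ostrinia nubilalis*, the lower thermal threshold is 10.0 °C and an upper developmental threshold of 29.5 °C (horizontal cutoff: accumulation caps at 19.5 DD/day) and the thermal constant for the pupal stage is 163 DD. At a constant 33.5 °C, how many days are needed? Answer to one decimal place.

8.4 days

Temperature 33.5 °C exceeds the upper threshold, so daily accumulation caps at 29.5 − 10.0 = 19.5 DD/day.
Duration = 163 / 19.5 = 8.359 ≈ 8.4 days.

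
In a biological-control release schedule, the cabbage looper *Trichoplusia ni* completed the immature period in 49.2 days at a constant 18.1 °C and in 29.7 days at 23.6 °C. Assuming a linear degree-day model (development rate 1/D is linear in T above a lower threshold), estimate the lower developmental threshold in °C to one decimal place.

9.7 °C

Equal thermal constants: D₁(T₁ − T_b) = D₂(T₂ − T_b).
49.2·(18.1 − T_b) = 29.7·(23.6 − T_b)
T_b = (49.2·18.1 − 29.7·23.6) / (49.2 − 29.7) = 189.60 / 19.5 = 9.723 °C ≈ 9.7 °C.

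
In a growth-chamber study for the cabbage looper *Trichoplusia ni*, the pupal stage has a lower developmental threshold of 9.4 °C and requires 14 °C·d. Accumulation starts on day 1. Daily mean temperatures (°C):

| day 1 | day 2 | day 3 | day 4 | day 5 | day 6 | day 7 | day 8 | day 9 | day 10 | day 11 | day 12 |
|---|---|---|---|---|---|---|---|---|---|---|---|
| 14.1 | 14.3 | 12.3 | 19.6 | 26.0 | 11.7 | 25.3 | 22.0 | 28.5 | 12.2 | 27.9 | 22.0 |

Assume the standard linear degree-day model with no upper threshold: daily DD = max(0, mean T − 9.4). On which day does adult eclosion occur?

day 4

Daily DD above 9.4 °C: 4.7, 4.9, 2.9, 10.2, 16.6, 2.3, 15.9, 12.6, 19.1, 2.8, 18.5, 12.6.
Cumulative: 4.7, 9.6, 12.5, 22.7, 39.3, 41.6, 57.5, 70.1, 89.2, 92.0, 110.5, 123.1.
The total first reaches 14 DD on day 4.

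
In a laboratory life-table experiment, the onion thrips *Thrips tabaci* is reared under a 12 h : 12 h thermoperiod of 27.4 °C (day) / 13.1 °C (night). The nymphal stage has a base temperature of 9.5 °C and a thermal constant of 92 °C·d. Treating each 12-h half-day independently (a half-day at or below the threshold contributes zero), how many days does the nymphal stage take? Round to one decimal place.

8.6 days

Day half: max(0, 27.4 − 9.5) × 0.5 = 17.9 × 0.5 = 8.95 DD.
Night half: max(0, 13.1 − 9.5) × 0.5 = 3.6 × 0.5 = 1.80 DD.
Per 24 h: 10.75 DD/day.
Duration = 92 / 10.75 = 8.558 ≈ 8.6 days.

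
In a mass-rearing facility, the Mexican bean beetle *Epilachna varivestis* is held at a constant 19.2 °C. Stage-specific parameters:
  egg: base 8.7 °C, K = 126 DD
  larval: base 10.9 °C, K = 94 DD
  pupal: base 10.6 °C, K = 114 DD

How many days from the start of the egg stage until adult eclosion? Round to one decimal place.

egg: 126 / (19.2 − 8.7) = 126 / 10.5 = 12.000 d.
larval: 94 / (19.2 − 10.9) = 94 / 8.3 = 11.325 d.
pupal: 114 / (19.2 − 10.6) = 114 / 8.6 = 13.256 d.
Sum = 36.581 ≈ 36.6 days.

36.6 days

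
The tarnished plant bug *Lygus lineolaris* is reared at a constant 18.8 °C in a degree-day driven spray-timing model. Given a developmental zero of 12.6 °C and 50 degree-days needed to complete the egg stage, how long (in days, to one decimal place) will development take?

8.1 days

Daily accumulation = 18.8 − 12.6 = 6.2 DD/day.
Duration = 50 / 6.2 = 8.065 ≈ 8.1 days.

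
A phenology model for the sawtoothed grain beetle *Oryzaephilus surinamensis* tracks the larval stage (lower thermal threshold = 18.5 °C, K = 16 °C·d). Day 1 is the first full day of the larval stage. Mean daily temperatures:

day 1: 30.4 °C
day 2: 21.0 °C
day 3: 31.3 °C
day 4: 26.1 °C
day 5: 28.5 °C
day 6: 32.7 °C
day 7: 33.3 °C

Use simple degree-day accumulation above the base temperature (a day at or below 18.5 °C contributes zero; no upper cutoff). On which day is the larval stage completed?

Daily DD above 18.5 °C: 11.9, 2.5, 12.8, 7.6, 10.0, 14.2, 14.8.
Cumulative: 11.9, 14.4, 27.2, 34.8, 44.8, 59.0, 73.8.
The total first reaches 16 DD on day 3.

day 3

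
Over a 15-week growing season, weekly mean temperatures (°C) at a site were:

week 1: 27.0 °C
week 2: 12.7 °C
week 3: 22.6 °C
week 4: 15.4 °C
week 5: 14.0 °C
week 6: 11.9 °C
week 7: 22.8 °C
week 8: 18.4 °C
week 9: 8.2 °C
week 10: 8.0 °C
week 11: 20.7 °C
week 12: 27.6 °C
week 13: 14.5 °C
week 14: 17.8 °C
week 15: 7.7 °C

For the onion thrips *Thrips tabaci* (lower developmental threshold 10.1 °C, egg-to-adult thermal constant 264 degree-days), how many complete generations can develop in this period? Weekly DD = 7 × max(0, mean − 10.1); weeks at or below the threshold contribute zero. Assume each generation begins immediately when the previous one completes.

2 generations

Weekly DD (7 × max(0, T̄ − 10.1)): 118.3, 18.2, 87.5, 37.1, 27.3, 12.6, 88.9, 58.1, 0.0, 0.0, 74.2, 122.5, 30.8, 53.9, 0.0.
Season total = 729.4 DD.
Complete generations = ⌊729.4 / 264⌋ = 2.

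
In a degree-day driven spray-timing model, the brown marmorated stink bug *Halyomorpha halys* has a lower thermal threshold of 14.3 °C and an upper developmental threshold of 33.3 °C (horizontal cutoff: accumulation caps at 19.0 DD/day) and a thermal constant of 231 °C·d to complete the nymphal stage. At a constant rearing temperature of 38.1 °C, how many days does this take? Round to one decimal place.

12.2 days

Temperature 38.1 °C exceeds the upper threshold, so daily accumulation caps at 33.3 − 14.3 = 19.0 DD/day.
Duration = 231 / 19.0 = 12.158 ≈ 12.2 days.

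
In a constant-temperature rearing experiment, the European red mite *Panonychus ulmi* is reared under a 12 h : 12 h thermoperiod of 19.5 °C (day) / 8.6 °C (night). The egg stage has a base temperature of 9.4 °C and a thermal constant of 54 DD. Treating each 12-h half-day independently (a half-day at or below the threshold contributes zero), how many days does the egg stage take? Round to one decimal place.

10.7 days

Day half: max(0, 19.5 − 9.4) × 0.5 = 10.1 × 0.5 = 5.05 DD.
Night half: max(0, 8.6 − 9.4) × 0.5 = 0.0 × 0.5 = 0.00 DD.
Per 24 h: 5.05 DD/day.
Duration = 54 / 5.05 = 10.693 ≈ 10.7 days.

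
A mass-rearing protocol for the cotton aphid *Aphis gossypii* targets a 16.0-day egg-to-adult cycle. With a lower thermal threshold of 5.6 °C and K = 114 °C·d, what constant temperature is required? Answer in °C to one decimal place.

Required daily accumulation = 114 / 16.0 = 7.125 DD/day.
T = T_base + 7.125 = 5.6 + 7.125 = 12.725 ≈ 12.7 °C.

12.7 °C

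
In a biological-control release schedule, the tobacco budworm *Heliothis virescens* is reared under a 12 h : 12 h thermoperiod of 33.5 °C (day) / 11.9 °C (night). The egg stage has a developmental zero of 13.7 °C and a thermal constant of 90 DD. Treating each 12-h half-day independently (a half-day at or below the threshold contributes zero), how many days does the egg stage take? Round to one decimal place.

Day half: max(0, 33.5 − 13.7) × 0.5 = 19.8 × 0.5 = 9.90 DD.
Night half: max(0, 11.9 − 13.7) × 0.5 = 0.0 × 0.5 = 0.00 DD.
Per 24 h: 9.90 DD/day.
Duration = 90 / 9.90 = 9.091 ≈ 9.1 days.

9.1 days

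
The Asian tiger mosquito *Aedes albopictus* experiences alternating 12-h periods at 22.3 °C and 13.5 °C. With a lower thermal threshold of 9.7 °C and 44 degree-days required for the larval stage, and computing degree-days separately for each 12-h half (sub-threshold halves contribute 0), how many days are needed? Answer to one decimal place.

5.4 days

Day half: max(0, 22.3 − 9.7) × 0.5 = 12.6 × 0.5 = 6.30 DD.
Night half: max(0, 13.5 − 9.7) × 0.5 = 3.8 × 0.5 = 1.90 DD.
Per 24 h: 8.20 DD/day.
Duration = 44 / 8.20 = 5.366 ≈ 5.4 days.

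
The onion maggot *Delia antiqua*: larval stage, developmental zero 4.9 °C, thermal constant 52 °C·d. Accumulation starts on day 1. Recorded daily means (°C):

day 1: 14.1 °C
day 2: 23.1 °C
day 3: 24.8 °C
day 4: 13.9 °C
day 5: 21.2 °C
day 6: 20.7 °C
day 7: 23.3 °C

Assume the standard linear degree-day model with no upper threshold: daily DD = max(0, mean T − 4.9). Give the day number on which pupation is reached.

day 4

Daily DD above 4.9 °C: 9.2, 18.2, 19.9, 9.0, 16.3, 15.8, 18.4.
Cumulative: 9.2, 27.4, 47.3, 56.3, 72.6, 88.4, 106.8.
The total first reaches 52 DD on day 4.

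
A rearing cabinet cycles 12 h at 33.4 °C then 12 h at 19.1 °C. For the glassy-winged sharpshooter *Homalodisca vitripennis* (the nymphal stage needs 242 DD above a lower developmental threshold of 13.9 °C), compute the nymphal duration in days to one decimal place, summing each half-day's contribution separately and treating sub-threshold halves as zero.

Day half: max(0, 33.4 − 13.9) × 0.5 = 19.5 × 0.5 = 9.75 DD.
Night half: max(0, 19.1 − 13.9) × 0.5 = 5.2 × 0.5 = 2.60 DD.
Per 24 h: 12.35 DD/day.
Duration = 242 / 12.35 = 19.595 ≈ 19.6 days.

19.6 days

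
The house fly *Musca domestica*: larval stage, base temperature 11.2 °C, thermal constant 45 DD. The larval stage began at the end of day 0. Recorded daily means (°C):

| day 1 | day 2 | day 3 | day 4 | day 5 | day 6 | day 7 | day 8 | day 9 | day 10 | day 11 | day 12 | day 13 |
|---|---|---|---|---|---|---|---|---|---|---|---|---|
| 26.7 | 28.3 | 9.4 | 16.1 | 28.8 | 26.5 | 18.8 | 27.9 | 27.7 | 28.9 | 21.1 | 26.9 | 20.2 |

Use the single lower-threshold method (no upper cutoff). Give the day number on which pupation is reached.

day 5

Daily DD above 11.2 °C: 15.5, 17.1, 0.0, 4.9, 17.6, 15.3, 7.6, 16.7, 16.5, 17.7, 9.9, 15.7, 9.0.
Cumulative: 15.5, 32.6, 32.6, 37.5, 55.1, 70.4, 78.0, 94.7, 111.2, 128.9, 138.8, 154.5, 163.5.
The total first reaches 45 DD on day 5.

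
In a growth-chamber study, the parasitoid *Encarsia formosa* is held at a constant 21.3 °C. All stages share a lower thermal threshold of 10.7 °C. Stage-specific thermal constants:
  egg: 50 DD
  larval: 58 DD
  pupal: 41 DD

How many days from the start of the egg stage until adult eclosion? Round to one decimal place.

Daily accumulation at 21.3 °C = 21.3 − 10.7 = 10.6 DD/day.
Total K = 50 + 58 + 41 = 149 DD.
Total duration = 149 / 10.6 = 14.057 ≈ 14.1 days.

14.1 days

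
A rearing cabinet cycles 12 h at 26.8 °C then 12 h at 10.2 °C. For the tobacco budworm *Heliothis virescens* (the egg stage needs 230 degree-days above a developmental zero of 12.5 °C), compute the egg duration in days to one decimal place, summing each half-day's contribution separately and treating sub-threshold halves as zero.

Day half: max(0, 26.8 − 12.5) × 0.5 = 14.3 × 0.5 = 7.15 DD.
Night half: max(0, 10.2 − 12.5) × 0.5 = 0.0 × 0.5 = 0.00 DD.
Per 24 h: 7.15 DD/day.
Duration = 230 / 7.15 = 32.168 ≈ 32.2 days.

32.2 days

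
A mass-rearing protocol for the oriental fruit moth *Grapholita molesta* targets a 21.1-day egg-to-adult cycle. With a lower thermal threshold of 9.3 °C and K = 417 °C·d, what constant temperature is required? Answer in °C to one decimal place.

29.1 °C

Required daily accumulation = 417 / 21.1 = 19.763 DD/day.
T = T_base + 19.763 = 9.3 + 19.763 = 29.063 ≈ 29.1 °C.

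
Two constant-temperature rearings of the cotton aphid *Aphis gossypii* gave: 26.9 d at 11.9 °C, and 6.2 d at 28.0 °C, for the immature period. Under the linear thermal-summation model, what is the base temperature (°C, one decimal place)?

Under the model K = D·(T − T_b), so D₁·(T₁ − T_b) = D₂·(T₂ − T_b).
26.9·(11.9 − T_b) = 6.2·(28.0 − T_b)
T_b = (26.9·11.9 − 6.2·28.0) / (26.9 − 6.2) = 146.51 / 20.7 = 7.078 °C ≈ 7.1 °C.

7.1 °C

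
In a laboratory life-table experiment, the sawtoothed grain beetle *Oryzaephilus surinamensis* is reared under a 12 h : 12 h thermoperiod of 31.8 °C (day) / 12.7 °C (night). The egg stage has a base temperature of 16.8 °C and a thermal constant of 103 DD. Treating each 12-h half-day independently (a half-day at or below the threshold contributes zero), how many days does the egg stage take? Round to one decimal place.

13.7 days

Day half: max(0, 31.8 − 16.8) × 0.5 = 15.0 × 0.5 = 7.50 DD.
Night half: max(0, 12.7 − 16.8) × 0.5 = 0.0 × 0.5 = 0.00 DD.
Per 24 h: 7.50 DD/day.
Duration = 103 / 7.50 = 13.733 ≈ 13.7 days.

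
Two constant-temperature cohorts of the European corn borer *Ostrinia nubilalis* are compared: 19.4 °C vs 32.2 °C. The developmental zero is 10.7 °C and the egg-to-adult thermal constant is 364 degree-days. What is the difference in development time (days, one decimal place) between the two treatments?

24.9 days

At 19.4 °C: 364 / (19.4 − 10.7) = 364 / 8.7 = 41.839 d.
At 32.2 °C: 364 / (32.2 − 10.7) = 364 / 21.5 = 16.930 d.
Difference = |41.839 − 16.930| = 24.909 ≈ 24.9 days.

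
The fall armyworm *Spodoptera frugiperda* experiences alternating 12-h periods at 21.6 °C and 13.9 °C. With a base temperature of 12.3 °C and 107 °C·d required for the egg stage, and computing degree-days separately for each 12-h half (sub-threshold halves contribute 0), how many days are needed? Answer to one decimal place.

Day half: max(0, 21.6 − 12.3) × 0.5 = 9.3 × 0.5 = 4.65 DD.
Night half: max(0, 13.9 − 12.3) × 0.5 = 1.6 × 0.5 = 0.80 DD.
Per 24 h: 5.45 DD/day.
Duration = 107 / 5.45 = 19.633 ≈ 19.6 days.

19.6 days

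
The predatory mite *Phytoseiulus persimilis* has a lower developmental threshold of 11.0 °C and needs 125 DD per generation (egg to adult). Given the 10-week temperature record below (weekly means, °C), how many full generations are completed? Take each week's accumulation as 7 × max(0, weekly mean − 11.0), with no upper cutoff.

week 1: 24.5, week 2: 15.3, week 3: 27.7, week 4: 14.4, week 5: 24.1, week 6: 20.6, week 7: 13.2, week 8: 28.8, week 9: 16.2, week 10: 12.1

Weekly DD (7 × max(0, T̄ − 11.0)): 94.5, 30.1, 116.9, 23.8, 91.7, 67.2, 15.4, 124.6, 36.4, 7.7.
Season total = 608.3 DD.
Complete generations = ⌊608.3 / 125⌋ = 4.

4 generations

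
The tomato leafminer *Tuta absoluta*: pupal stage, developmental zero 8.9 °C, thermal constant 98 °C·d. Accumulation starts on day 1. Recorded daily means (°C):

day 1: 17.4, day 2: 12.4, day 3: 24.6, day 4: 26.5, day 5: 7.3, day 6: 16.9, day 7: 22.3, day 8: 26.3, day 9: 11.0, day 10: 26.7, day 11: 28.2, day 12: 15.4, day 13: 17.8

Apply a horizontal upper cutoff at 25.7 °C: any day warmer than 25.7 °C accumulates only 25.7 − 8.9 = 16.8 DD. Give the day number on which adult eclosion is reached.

Daily DD above 8.9 °C (capped at 16.8): 8.5, 3.5, 15.7, 16.8, 0.0, 8.0, 13.4, 16.8, 2.1, 16.8, 16.8, 6.5, 8.9.
Cumulative: 8.5, 12.0, 27.7, 44.5, 44.5, 52.5, 65.9, 82.7, 84.8, 101.6, 118.4, 124.9, 133.8.
The total first reaches 98 DD on day 10.

day 10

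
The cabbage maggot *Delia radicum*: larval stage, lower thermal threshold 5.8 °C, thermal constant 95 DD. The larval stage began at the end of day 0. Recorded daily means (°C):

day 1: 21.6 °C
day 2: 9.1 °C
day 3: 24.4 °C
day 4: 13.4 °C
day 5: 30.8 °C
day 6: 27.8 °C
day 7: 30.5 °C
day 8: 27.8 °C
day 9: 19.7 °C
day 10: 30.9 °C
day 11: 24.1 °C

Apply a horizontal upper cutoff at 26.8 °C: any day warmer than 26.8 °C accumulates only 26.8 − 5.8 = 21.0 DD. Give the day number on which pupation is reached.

Daily DD above 5.8 °C (capped at 21.0): 15.8, 3.3, 18.6, 7.6, 21.0, 21.0, 21.0, 21.0, 13.9, 21.0, 18.3.
Cumulative: 15.8, 19.1, 37.7, 45.3, 66.3, 87.3, 108.3, 129.3, 143.2, 164.2, 182.5.
The total first reaches 95 DD on day 7.

day 7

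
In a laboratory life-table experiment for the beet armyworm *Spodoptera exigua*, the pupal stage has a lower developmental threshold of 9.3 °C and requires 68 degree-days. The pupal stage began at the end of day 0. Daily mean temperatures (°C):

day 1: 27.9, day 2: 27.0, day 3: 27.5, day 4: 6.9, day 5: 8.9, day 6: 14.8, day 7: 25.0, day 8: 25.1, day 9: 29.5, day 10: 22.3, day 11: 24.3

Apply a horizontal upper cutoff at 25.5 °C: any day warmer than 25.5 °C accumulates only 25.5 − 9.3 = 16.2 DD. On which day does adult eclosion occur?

Daily DD above 9.3 °C (capped at 16.2): 16.2, 16.2, 16.2, 0.0, 0.0, 5.5, 15.7, 15.8, 16.2, 13.0, 15.0.
Cumulative: 16.2, 32.4, 48.6, 48.6, 48.6, 54.1, 69.8, 85.6, 101.8, 114.8, 129.8.
The total first reaches 68 DD on day 7.

day 7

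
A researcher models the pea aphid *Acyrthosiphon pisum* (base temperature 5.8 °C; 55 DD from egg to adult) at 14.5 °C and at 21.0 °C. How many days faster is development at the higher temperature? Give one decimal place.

At 14.5 °C: 55 / (14.5 − 5.8) = 55 / 8.7 = 6.322 d.
At 21.0 °C: 55 / (21.0 − 5.8) = 55 / 15.2 = 3.618 d.
Difference = |6.322 − 3.618| = 2.703 ≈ 2.7 days.

2.7 days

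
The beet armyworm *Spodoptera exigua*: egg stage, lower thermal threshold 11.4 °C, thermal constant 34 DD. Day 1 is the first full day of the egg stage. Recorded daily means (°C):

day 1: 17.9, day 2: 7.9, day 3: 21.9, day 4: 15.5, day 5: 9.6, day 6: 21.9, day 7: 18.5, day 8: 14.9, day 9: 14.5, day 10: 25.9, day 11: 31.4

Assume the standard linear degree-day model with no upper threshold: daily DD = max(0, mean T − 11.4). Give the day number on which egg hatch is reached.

day 7

Daily DD above 11.4 °C: 6.5, 0.0, 10.5, 4.1, 0.0, 10.5, 7.1, 3.5, 3.1, 14.5, 20.0.
Cumulative: 6.5, 6.5, 17.0, 21.1, 21.1, 31.6, 38.7, 42.2, 45.3, 59.8, 79.8.
The total first reaches 34 DD on day 7.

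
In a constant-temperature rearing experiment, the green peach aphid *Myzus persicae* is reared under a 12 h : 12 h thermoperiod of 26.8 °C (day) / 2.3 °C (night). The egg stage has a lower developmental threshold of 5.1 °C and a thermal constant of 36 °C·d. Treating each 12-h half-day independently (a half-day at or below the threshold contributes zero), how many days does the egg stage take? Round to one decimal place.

3.3 days

Day half: max(0, 26.8 − 5.1) × 0.5 = 21.7 × 0.5 = 10.85 DD.
Night half: max(0, 2.3 − 5.1) × 0.5 = 0.0 × 0.5 = 0.00 DD.
Per 24 h: 10.85 DD/day.
Duration = 36 / 10.85 = 3.318 ≈ 3.3 days.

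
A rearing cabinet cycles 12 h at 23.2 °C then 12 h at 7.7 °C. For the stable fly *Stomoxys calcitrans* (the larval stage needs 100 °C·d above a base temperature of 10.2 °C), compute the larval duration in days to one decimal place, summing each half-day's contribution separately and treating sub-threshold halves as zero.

Day half: max(0, 23.2 − 10.2) × 0.5 = 13.0 × 0.5 = 6.50 DD.
Night half: max(0, 7.7 − 10.2) × 0.5 = 0.0 × 0.5 = 0.00 DD.
Per 24 h: 6.50 DD/day.
Duration = 100 / 6.50 = 15.385 ≈ 15.4 days.

15.4 days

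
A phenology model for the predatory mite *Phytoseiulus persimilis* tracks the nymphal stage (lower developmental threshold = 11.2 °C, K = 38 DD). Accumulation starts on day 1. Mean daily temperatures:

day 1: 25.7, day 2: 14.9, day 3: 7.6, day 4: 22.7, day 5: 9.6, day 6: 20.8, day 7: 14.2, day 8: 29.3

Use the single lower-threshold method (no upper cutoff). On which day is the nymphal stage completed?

day 6

Daily DD above 11.2 °C: 14.5, 3.7, 0.0, 11.5, 0.0, 9.6, 3.0, 18.1.
Cumulative: 14.5, 18.2, 18.2, 29.7, 29.7, 39.3, 42.3, 60.4.
The total first reaches 38 DD on day 6.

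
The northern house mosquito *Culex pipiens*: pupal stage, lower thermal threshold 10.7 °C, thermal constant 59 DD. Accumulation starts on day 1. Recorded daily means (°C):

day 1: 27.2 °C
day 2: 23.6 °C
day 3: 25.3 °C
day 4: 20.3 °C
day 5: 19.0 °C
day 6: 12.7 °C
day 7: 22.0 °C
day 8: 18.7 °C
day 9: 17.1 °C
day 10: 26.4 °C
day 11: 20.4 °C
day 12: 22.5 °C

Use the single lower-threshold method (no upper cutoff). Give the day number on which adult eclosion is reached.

day 5

Daily DD above 10.7 °C: 16.5, 12.9, 14.6, 9.6, 8.3, 2.0, 11.3, 8.0, 6.4, 15.7, 9.7, 11.8.
Cumulative: 16.5, 29.4, 44.0, 53.6, 61.9, 63.9, 75.2, 83.2, 89.6, 105.3, 115.0, 126.8.
The total first reaches 59 DD on day 5.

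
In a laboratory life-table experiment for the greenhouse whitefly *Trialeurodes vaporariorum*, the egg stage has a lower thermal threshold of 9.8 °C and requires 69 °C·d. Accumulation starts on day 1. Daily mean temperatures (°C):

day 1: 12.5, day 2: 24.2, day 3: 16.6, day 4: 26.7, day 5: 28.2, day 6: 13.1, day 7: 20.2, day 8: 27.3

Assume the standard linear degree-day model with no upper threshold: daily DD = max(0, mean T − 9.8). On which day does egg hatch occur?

Daily DD above 9.8 °C: 2.7, 14.4, 6.8, 16.9, 18.4, 3.3, 10.4, 17.5.
Cumulative: 2.7, 17.1, 23.9, 40.8, 59.2, 62.5, 72.9, 90.4.
The total first reaches 69 DD on day 7.

day 7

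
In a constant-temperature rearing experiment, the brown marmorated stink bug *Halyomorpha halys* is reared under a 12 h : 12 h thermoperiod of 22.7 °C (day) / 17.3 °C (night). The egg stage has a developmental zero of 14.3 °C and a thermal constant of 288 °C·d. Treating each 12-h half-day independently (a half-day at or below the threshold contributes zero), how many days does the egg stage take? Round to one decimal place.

50.5 days

Day half: max(0, 22.7 − 14.3) × 0.5 = 8.4 × 0.5 = 4.20 DD.
Night half: max(0, 17.3 − 14.3) × 0.5 = 3.0 × 0.5 = 1.50 DD.
Per 24 h: 5.70 DD/day.
Duration = 288 / 5.70 = 50.526 ≈ 50.5 days.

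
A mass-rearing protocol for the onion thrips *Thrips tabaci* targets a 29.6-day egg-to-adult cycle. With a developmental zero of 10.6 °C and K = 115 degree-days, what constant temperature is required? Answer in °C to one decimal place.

14.5 °C

Required daily accumulation = 115 / 29.6 = 3.885 DD/day.
T = T_base + 3.885 = 10.6 + 3.885 = 14.485 ≈ 14.5 °C.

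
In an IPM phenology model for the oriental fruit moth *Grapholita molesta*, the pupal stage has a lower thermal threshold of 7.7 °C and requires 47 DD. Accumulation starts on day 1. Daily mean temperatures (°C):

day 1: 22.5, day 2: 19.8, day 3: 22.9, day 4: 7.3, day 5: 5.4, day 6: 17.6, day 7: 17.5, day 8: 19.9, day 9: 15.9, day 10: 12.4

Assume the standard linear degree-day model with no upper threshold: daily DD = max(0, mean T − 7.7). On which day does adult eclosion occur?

Daily DD above 7.7 °C: 14.8, 12.1, 15.2, 0.0, 0.0, 9.9, 9.8, 12.2, 8.2, 4.7.
Cumulative: 14.8, 26.9, 42.1, 42.1, 42.1, 52.0, 61.8, 74.0, 82.2, 86.9.
The total first reaches 47 DD on day 6.

day 6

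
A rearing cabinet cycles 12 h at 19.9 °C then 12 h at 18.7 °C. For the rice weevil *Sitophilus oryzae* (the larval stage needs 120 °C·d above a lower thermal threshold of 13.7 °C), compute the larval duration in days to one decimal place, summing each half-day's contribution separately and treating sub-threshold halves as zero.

Day half: max(0, 19.9 − 13.7) × 0.5 = 6.2 × 0.5 = 3.10 DD.
Night half: max(0, 18.7 − 13.7) × 0.5 = 5.0 × 0.5 = 2.50 DD.
Per 24 h: 5.60 DD/day.
Duration = 120 / 5.60 = 21.429 ≈ 21.4 days.

21.4 days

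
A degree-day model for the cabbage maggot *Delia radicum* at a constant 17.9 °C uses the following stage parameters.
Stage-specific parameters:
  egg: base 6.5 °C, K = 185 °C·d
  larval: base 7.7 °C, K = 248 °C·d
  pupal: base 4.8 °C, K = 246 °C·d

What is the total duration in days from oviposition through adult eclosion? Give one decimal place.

59.3 days

egg: 185 / (17.9 − 6.5) = 185 / 11.4 = 16.228 d.
larval: 248 / (17.9 − 7.7) = 248 / 10.2 = 24.314 d.
pupal: 246 / (17.9 − 4.8) = 246 / 13.1 = 18.779 d.
Sum = 59.320 ≈ 59.3 days.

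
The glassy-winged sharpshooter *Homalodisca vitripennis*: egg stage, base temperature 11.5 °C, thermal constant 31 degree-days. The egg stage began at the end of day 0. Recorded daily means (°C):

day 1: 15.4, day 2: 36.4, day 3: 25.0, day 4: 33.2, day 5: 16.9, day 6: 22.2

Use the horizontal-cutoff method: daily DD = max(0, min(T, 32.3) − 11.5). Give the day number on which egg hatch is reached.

day 3

Daily DD above 11.5 °C (capped at 20.8): 3.9, 20.8, 13.5, 20.8, 5.4, 10.7.
Cumulative: 3.9, 24.7, 38.2, 59.0, 64.4, 75.1.
The total first reaches 31 DD on day 3.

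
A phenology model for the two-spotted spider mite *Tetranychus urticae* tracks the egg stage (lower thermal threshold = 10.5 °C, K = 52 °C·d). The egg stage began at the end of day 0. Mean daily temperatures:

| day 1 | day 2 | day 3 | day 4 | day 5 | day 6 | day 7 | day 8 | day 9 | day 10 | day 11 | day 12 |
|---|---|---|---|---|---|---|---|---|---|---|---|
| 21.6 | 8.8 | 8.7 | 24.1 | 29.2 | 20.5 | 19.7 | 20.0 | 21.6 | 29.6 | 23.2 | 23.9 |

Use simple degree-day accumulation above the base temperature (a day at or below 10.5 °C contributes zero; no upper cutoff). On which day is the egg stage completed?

day 6

Daily DD above 10.5 °C: 11.1, 0.0, 0.0, 13.6, 18.7, 10.0, 9.2, 9.5, 11.1, 19.1, 12.7, 13.4.
Cumulative: 11.1, 11.1, 11.1, 24.7, 43.4, 53.4, 62.6, 72.1, 83.2, 102.3, 115.0, 128.4.
The total first reaches 52 DD on day 6.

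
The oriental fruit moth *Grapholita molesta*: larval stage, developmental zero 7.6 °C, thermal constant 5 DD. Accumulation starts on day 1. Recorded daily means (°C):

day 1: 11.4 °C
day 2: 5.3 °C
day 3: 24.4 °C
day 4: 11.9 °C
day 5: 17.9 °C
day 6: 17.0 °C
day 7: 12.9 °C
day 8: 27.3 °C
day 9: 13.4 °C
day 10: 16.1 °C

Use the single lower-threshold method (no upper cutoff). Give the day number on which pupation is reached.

Daily DD above 7.6 °C: 3.8, 0.0, 16.8, 4.3, 10.3, 9.4, 5.3, 19.7, 5.8, 8.5.
Cumulative: 3.8, 3.8, 20.6, 24.9, 35.2, 44.6, 49.9, 69.6, 75.4, 83.9.
The total first reaches 5 DD on day 3.

day 3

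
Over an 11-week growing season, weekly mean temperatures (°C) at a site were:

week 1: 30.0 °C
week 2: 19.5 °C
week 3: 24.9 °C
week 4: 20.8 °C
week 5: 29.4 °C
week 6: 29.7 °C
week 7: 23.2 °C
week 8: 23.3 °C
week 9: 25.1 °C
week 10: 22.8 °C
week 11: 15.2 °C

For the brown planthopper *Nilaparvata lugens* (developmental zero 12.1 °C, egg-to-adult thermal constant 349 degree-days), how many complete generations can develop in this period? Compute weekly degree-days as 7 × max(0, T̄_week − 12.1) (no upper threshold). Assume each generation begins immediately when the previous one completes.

Weekly DD (7 × max(0, T̄ − 12.1)): 125.3, 51.8, 89.6, 60.9, 121.1, 123.2, 77.7, 78.4, 91.0, 74.9, 21.7.
Season total = 915.6 DD.
Complete generations = ⌊915.6 / 349⌋ = 2.

2 generations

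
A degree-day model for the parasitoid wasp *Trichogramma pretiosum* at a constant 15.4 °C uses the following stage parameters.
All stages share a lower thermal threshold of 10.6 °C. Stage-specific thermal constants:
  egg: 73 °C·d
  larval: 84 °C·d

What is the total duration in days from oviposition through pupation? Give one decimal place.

32.7 days

Daily accumulation at 15.4 °C = 15.4 − 10.6 = 4.8 DD/day.
Total K = 73 + 84 = 157 DD.
Total duration = 157 / 4.8 = 32.708 ≈ 32.7 days.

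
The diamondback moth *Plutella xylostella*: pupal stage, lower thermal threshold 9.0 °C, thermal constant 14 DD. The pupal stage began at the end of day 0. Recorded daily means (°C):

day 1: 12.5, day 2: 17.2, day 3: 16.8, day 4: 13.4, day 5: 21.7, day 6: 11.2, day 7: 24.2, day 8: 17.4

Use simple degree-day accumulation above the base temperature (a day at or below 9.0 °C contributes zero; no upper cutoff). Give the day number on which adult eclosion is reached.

day 3

Daily DD above 9.0 °C: 3.5, 8.2, 7.8, 4.4, 12.7, 2.2, 15.2, 8.4.
Cumulative: 3.5, 11.7, 19.5, 23.9, 36.6, 38.8, 54.0, 62.4.
The total first reaches 14 DD on day 3.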